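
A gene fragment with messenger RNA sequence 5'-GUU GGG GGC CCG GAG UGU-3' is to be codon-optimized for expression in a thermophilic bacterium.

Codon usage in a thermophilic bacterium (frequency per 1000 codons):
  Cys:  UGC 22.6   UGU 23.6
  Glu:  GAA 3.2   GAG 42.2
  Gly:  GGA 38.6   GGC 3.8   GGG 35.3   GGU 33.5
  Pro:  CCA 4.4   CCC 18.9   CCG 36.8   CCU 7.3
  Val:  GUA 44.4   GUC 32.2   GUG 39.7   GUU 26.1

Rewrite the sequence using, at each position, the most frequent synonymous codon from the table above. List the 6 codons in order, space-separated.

Codon 1 (Val): best is GUA at 44.4.
Codon 2 (Gly): best is GGA at 38.6.
Codon 3 (Gly): best is GGA at 38.6.
Codon 4 (Pro): best is CCG at 36.8.
Codon 5 (Glu): best is GAG at 42.2.
Codon 6 (Cys): best is UGU at 23.6.

GUA GGA GGA CCG GAG UGU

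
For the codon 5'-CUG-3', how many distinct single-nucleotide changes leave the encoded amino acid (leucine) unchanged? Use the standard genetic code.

Position 1: UUG → 1 synonymous.
Position 2: none → 0 synonymous.
Position 3: CUU, CUC, CUA → 3 synonymous.
Total: 1 + 0 + 3 = 4.

4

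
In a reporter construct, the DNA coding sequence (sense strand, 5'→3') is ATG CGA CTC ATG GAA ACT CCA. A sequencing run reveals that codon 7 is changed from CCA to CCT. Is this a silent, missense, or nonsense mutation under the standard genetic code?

silent

Position 21 falls in codon 7: CCA → Pro.
After the substitution the codon is CCT → Pro.
Both encode Pro, so the change is synonymous.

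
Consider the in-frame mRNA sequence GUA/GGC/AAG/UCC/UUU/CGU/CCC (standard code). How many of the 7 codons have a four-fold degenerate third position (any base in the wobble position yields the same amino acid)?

Codon 1 GUA (Val): third position 4-fold.
Codon 2 GGC (Gly): third position 4-fold.
Codon 3 AAG (Lys): third position 2-fold.
Codon 4 UCC (Ser): third position 4-fold.
Codon 5 UUU (Phe): third position 2-fold.
Codon 6 CGU (Arg): third position 4-fold.
Codon 7 CCC (Pro): third position 4-fold.
Four-fold degenerate third positions: 5.

5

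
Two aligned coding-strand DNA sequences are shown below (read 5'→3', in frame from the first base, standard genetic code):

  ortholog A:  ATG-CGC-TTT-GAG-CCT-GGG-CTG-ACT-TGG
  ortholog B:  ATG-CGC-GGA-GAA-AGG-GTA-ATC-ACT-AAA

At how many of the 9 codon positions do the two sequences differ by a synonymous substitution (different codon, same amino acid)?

Codon 1: ATG Met / ATG Met — identical.
Codon 2: CGC Arg / CGC Arg — identical.
Codon 3: TTT Phe / GGA Gly — nonsynonymous.
Codon 4: GAG Glu / GAA Glu — synonymous.
Codon 5: CCT Pro / AGG Arg — nonsynonymous.
Codon 6: GGG Gly / GTA Val — nonsynonymous.
Codon 7: CTG Leu / ATC Ile — nonsynonymous.
Codon 8: ACT Thr / ACT Thr — identical.
Codon 9: TGG Trp / AAA Lys — nonsynonymous.
Synonymous differences: 1.

1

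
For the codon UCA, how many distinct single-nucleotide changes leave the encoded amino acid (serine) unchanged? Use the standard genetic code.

3

Position 1: none → 0 synonymous.
Position 2: none → 0 synonymous.
Position 3: UCU, UCC, UCG → 3 synonymous.
Total: 0 + 0 + 3 = 3.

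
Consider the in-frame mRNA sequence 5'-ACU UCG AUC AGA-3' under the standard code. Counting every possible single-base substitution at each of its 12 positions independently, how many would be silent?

10

Codon 1 (ACU, Thr): 3 synonymous substitutions.
Codon 2 (UCG, Ser): 3 synonymous substitutions.
Codon 3 (AUC, Ile): 2 synonymous substitutions.
Codon 4 (AGA, Arg): 2 synonymous substitutions.
Total: 3 + 3 + 2 + 2 = 10.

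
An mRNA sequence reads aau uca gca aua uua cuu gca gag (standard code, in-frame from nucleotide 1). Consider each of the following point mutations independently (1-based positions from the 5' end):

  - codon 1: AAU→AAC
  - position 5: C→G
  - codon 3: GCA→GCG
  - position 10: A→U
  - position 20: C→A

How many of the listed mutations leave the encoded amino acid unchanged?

2

Codon 1: AAU (Asn) → AAC (Asn) — synonymous.
Codon 2: UCA (Ser) → UGA (Stop) — nonsense.
Codon 3: GCA (Ala) → GCG (Ala) — synonymous.
Codon 4: AUA (Ile) → UUA (Leu) — missense.
Codon 7: GCA (Ala) → GAA (Glu) — missense.
Synonymous: 2 of 5.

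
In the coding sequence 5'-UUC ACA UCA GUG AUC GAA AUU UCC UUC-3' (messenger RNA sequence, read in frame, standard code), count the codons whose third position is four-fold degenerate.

Codon 1 UUC (Phe): third position 2-fold.
Codon 2 ACA (Thr): third position 4-fold.
Codon 3 UCA (Ser): third position 4-fold.
Codon 4 GUG (Val): third position 4-fold.
Codon 5 AUC (Ile): third position 3-fold.
Codon 6 GAA (Glu): third position 2-fold.
Codon 7 AUU (Ile): third position 3-fold.
Codon 8 UCC (Ser): third position 4-fold.
Codon 9 UUC (Phe): third position 2-fold.
Four-fold degenerate third positions: 4.

4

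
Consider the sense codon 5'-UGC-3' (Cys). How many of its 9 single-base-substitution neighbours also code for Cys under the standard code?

Position 1: none → 0 synonymous.
Position 2: none → 0 synonymous.
Position 3: UGU → 1 synonymous.
Total: 0 + 0 + 1 = 1.

1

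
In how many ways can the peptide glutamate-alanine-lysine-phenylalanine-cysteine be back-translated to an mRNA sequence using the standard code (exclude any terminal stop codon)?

64

Glu: 2 codons.
Ala: 4 codons.
Lys: 2 codons.
Phe: 2 codons.
Cys: 2 codons.
2 × 4 × 2 × 2 × 2 = 64.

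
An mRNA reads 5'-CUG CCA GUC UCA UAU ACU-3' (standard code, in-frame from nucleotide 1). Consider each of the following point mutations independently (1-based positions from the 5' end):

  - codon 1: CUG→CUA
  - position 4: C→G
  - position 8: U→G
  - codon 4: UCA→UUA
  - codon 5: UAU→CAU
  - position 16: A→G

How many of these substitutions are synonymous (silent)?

1

Codon 1: CUG (Leu) → CUA (Leu) — synonymous.
Codon 2: CCA (Pro) → GCA (Ala) — missense.
Codon 3: GUC (Val) → GGC (Gly) — missense.
Codon 4: UCA (Ser) → UUA (Leu) — missense.
Codon 5: UAU (Tyr) → CAU (His) — missense.
Codon 6: ACU (Thr) → GCU (Ala) — missense.
Synonymous: 1 of 6.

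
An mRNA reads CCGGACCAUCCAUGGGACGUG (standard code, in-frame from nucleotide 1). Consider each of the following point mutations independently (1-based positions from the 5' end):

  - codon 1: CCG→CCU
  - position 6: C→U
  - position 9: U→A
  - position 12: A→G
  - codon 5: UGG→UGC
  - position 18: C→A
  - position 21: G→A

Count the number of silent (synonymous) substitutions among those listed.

Codon 1: CCG (Pro) → CCU (Pro) — synonymous.
Codon 2: GAC (Asp) → GAU (Asp) — synonymous.
Codon 3: CAU (His) → CAA (Gln) — missense.
Codon 4: CCA (Pro) → CCG (Pro) — synonymous.
Codon 5: UGG (Trp) → UGC (Cys) — missense.
Codon 6: GAC (Asp) → GAA (Glu) — missense.
Codon 7: GUG (Val) → GUA (Val) — synonymous.
Synonymous: 4 of 7.

4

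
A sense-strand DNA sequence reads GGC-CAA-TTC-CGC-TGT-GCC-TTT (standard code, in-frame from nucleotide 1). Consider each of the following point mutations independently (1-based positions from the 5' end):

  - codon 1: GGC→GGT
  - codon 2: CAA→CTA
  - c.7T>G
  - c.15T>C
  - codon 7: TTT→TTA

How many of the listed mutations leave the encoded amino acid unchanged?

Codon 1: GGC (Gly) → GGT (Gly) — synonymous.
Codon 2: CAA (Gln) → CTA (Leu) — missense.
Codon 3: TTC (Phe) → GTC (Val) — missense.
Codon 5: TGT (Cys) → TGC (Cys) — synonymous.
Codon 7: TTT (Phe) → TTA (Leu) — missense.
Synonymous: 2 of 5.

2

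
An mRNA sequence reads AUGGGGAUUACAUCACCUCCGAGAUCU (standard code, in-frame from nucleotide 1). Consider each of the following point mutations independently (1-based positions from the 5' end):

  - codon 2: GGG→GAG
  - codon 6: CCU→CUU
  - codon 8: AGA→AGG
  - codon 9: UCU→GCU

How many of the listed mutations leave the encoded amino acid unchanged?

1

Codon 2: GGG (Gly) → GAG (Glu) — missense.
Codon 6: CCU (Pro) → CUU (Leu) — missense.
Codon 8: AGA (Arg) → AGG (Arg) — synonymous.
Codon 9: UCU (Ser) → GCU (Ala) — missense.
Synonymous: 1 of 4.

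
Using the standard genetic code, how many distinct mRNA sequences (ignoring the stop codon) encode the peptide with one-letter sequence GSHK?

96

Gly: 4 codons.
Ser: 6 codons.
His: 2 codons.
Lys: 2 codons.
4 × 6 × 2 × 2 = 96.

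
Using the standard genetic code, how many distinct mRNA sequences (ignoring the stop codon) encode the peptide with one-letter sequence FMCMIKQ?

48

Phe: 2 codons.
Met: 1 codon.
Cys: 2 codons.
Met: 1 codon.
Ile: 3 codons.
Lys: 2 codons.
Gln: 2 codons.
2 × 1 × 2 × 1 × 3 × 2 × 2 = 48.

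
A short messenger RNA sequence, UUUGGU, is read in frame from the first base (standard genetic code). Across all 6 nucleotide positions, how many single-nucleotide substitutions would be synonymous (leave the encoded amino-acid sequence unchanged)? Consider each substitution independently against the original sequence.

Codon 1 (UUU, Phe): 1 synonymous substitution.
Codon 2 (GGU, Gly): 3 synonymous substitutions.
Total: 1 + 3 = 4.

4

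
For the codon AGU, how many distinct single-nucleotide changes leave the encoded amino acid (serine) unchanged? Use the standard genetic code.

1

Position 1: none → 0 synonymous.
Position 2: none → 0 synonymous.
Position 3: AGC → 1 synonymous.
Total: 0 + 0 + 1 = 1.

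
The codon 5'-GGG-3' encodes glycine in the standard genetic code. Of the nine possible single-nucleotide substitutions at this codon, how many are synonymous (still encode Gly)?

Position 1: none → 0 synonymous.
Position 2: none → 0 synonymous.
Position 3: GGU, GGC, GGA → 3 synonymous.
Total: 0 + 0 + 3 = 3.

3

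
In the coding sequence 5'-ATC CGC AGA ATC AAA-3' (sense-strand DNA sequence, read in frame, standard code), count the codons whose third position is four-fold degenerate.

Codon 1 ATC (Ile): third position 3-fold.
Codon 2 CGC (Arg): third position 4-fold.
Codon 3 AGA (Arg): third position 2-fold.
Codon 4 ATC (Ile): third position 3-fold.
Codon 5 AAA (Lys): third position 2-fold.
Four-fold degenerate third positions: 1.

1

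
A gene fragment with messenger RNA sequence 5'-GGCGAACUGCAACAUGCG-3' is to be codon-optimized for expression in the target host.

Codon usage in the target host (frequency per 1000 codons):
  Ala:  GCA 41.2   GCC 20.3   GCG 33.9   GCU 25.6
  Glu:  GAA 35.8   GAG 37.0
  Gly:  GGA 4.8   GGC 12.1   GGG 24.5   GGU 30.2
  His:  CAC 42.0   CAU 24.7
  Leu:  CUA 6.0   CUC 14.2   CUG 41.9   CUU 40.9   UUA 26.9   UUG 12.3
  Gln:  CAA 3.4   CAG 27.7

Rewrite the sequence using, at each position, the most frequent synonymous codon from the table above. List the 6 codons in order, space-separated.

GGU GAG CUG CAG CAC GCA

Codon 1 (Gly): best is GGU at 30.2.
Codon 2 (Glu): best is GAG at 37.0.
Codon 3 (Leu): best is CUG at 41.9.
Codon 4 (Gln): best is CAG at 27.7.
Codon 5 (His): best is CAC at 42.0.
Codon 6 (Ala): best is GCA at 41.2.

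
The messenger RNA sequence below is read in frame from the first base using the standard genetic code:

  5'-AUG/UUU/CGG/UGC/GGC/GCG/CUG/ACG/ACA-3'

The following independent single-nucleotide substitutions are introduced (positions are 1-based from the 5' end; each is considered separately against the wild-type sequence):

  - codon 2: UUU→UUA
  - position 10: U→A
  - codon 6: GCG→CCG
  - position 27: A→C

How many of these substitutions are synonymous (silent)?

Codon 2: UUU (Phe) → UUA (Leu) — missense.
Codon 4: UGC (Cys) → AGC (Ser) — missense.
Codon 6: GCG (Ala) → CCG (Pro) — missense.
Codon 9: ACA (Thr) → ACC (Thr) — synonymous.
Synonymous: 1 of 4.

1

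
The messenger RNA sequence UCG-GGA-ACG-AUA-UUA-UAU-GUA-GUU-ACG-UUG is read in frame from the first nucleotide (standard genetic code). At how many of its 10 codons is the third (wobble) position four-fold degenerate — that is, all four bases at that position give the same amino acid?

6

Codon 1 UCG (Ser): third position 4-fold.
Codon 2 GGA (Gly): third position 4-fold.
Codon 3 ACG (Thr): third position 4-fold.
Codon 4 AUA (Ile): third position 3-fold.
Codon 5 UUA (Leu): third position 2-fold.
Codon 6 UAU (Tyr): third position 2-fold.
Codon 7 GUA (Val): third position 4-fold.
Codon 8 GUU (Val): third position 4-fold.
Codon 9 ACG (Thr): third position 4-fold.
Codon 10 UUG (Leu): third position 2-fold.
Four-fold degenerate third positions: 6.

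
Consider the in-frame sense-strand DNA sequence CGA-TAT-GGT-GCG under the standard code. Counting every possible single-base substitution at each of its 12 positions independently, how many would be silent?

Codon 1 (CGA, Arg): 4 synonymous substitutions.
Codon 2 (TAT, Tyr): 1 synonymous substitution.
Codon 3 (GGT, Gly): 3 synonymous substitutions.
Codon 4 (GCG, Ala): 3 synonymous substitutions.
Total: 4 + 1 + 3 + 3 = 11.

11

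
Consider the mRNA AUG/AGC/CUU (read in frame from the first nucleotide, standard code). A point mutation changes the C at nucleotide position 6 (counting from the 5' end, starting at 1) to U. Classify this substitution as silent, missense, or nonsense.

Position 6 falls in codon 2: AGC → Ser.
After the substitution the codon is AGU → Ser.
Both encode Ser, so the change is synonymous.

silent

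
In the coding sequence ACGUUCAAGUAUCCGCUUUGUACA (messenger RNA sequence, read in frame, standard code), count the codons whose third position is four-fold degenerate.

4

Codon 1 ACG (Thr): third position 4-fold.
Codon 2 UUC (Phe): third position 2-fold.
Codon 3 AAG (Lys): third position 2-fold.
Codon 4 UAU (Tyr): third position 2-fold.
Codon 5 CCG (Pro): third position 4-fold.
Codon 6 CUU (Leu): third position 4-fold.
Codon 7 UGU (Cys): third position 2-fold.
Codon 8 ACA (Thr): third position 4-fold.
Four-fold degenerate third positions: 4.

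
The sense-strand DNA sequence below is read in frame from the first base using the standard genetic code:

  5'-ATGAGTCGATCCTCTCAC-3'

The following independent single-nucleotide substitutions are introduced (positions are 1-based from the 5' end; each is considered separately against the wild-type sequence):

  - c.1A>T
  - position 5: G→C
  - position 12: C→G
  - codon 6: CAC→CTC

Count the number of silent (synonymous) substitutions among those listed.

Codon 1: ATG (Met) → TTG (Leu) — missense.
Codon 2: AGT (Ser) → ACT (Thr) — missense.
Codon 4: TCC (Ser) → TCG (Ser) — synonymous.
Codon 6: CAC (His) → CTC (Leu) — missense.
Synonymous: 1 of 4.

1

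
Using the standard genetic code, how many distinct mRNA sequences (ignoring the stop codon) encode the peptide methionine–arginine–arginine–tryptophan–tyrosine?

72

Met: 1 codon.
Arg: 6 codons.
Arg: 6 codons.
Trp: 1 codon.
Tyr: 2 codons.
1 × 6 × 6 × 1 × 2 = 72.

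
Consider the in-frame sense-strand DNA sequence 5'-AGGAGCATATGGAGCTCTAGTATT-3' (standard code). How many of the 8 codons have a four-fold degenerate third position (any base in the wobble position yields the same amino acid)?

Codon 1 AGG (Arg): third position 2-fold.
Codon 2 AGC (Ser): third position 2-fold.
Codon 3 ATA (Ile): third position 3-fold.
Codon 4 TGG (Trp): third position 1-fold.
Codon 5 AGC (Ser): third position 2-fold.
Codon 6 TCT (Ser): third position 4-fold.
Codon 7 AGT (Ser): third position 2-fold.
Codon 8 ATT (Ile): third position 3-fold.
Four-fold degenerate third positions: 1.

1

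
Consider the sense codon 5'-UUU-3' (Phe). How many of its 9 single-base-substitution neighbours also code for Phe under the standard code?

Position 1: none → 0 synonymous.
Position 2: none → 0 synonymous.
Position 3: UUC → 1 synonymous.
Total: 0 + 0 + 1 = 1.

1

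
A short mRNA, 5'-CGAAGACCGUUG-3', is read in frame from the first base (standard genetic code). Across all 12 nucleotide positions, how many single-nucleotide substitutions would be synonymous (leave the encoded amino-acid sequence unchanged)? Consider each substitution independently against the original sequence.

11

Codon 1 (CGA, Arg): 4 synonymous substitutions.
Codon 2 (AGA, Arg): 2 synonymous substitutions.
Codon 3 (CCG, Pro): 3 synonymous substitutions.
Codon 4 (UUG, Leu): 2 synonymous substitutions.
Total: 4 + 2 + 3 + 2 = 11.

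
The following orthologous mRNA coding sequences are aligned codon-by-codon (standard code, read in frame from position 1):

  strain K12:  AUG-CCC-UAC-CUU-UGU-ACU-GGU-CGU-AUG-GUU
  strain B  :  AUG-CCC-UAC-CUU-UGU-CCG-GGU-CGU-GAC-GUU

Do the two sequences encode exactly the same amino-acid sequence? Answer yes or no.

no

Codon 1: AUG Met / AUG Met — identical.
Codon 2: CCC Pro / CCC Pro — identical.
Codon 3: UAC Tyr / UAC Tyr — identical.
Codon 4: CUU Leu / CUU Leu — identical.
Codon 5: UGU Cys / UGU Cys — identical.
Codon 6: ACU Thr / CCG Pro — nonsynonymous.
Codon 7: GGU Gly / GGU Gly — identical.
Codon 8: CGU Arg / CGU Arg — identical.
Codon 9: AUG Met / GAC Asp — nonsynonymous.
Codon 10: GUU Val / GUU Val — identical.
Nonsynonymous differences: 2 → different protein.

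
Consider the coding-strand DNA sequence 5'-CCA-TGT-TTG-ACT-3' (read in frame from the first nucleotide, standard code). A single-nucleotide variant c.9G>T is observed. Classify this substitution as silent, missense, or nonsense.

missense

Position 9 falls in codon 3: TTG → Leu.
After the substitution the codon is TTT → Phe.
Leu ≠ Phe, so this is a missense mutation.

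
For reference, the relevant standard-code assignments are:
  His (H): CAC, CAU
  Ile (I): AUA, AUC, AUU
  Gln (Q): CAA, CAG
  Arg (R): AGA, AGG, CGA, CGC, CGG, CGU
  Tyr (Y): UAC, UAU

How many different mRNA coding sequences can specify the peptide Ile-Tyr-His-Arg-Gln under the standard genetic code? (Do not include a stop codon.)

144

Ile: 3 codons.
Tyr: 2 codons.
His: 2 codons.
Arg: 6 codons.
Gln: 2 codons.
3 × 2 × 2 × 6 × 2 = 144.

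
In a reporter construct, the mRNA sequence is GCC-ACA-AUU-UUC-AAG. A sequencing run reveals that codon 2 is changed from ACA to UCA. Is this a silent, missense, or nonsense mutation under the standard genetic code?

missense

Position 4 falls in codon 2: ACA → Thr.
After the substitution the codon is UCA → Ser.
Thr ≠ Ser, so this is a missense mutation.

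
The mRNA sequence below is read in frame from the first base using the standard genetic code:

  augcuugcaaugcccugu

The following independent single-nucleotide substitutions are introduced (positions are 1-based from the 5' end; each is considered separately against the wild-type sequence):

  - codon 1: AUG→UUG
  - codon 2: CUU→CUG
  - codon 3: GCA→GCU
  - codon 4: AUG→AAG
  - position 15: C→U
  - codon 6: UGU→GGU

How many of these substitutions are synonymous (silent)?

Codon 1: AUG (Met) → UUG (Leu) — missense.
Codon 2: CUU (Leu) → CUG (Leu) — synonymous.
Codon 3: GCA (Ala) → GCU (Ala) — synonymous.
Codon 4: AUG (Met) → AAG (Lys) — missense.
Codon 5: CCC (Pro) → CCU (Pro) — synonymous.
Codon 6: UGU (Cys) → GGU (Gly) — missense.
Synonymous: 3 of 6.

3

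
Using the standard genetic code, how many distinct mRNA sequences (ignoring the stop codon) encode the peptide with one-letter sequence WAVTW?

Trp: 1 codon.
Ala: 4 codons.
Val: 4 codons.
Thr: 4 codons.
Trp: 1 codon.
1 × 4 × 4 × 4 × 1 = 64.

64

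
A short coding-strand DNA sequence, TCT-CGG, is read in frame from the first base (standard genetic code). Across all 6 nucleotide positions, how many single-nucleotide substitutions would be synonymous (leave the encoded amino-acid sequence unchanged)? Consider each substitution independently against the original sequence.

Codon 1 (TCT, Ser): 3 synonymous substitutions.
Codon 2 (CGG, Arg): 4 synonymous substitutions.
Total: 3 + 4 = 7.

7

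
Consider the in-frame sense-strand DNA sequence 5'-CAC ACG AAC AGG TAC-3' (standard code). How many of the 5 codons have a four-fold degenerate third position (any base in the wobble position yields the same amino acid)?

Codon 1 CAC (His): third position 2-fold.
Codon 2 ACG (Thr): third position 4-fold.
Codon 3 AAC (Asn): third position 2-fold.
Codon 4 AGG (Arg): third position 2-fold.
Codon 5 TAC (Tyr): third position 2-fold.
Four-fold degenerate third positions: 1.

1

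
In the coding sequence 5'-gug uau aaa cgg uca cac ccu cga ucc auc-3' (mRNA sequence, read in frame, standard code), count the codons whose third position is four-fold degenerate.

Codon 1 GUG (Val): third position 4-fold.
Codon 2 UAU (Tyr): third position 2-fold.
Codon 3 AAA (Lys): third position 2-fold.
Codon 4 CGG (Arg): third position 4-fold.
Codon 5 UCA (Ser): third position 4-fold.
Codon 6 CAC (His): third position 2-fold.
Codon 7 CCU (Pro): third position 4-fold.
Codon 8 CGA (Arg): third position 4-fold.
Codon 9 UCC (Ser): third position 4-fold.
Codon 10 AUC (Ile): third position 3-fold.
Four-fold degenerate third positions: 6.

6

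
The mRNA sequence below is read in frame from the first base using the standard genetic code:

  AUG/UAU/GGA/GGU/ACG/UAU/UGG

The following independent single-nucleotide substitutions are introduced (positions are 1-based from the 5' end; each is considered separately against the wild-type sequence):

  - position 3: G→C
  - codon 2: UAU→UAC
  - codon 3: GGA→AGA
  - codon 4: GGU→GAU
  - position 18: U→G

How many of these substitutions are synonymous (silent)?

Codon 1: AUG (Met) → AUC (Ile) — missense.
Codon 2: UAU (Tyr) → UAC (Tyr) — synonymous.
Codon 3: GGA (Gly) → AGA (Arg) — missense.
Codon 4: GGU (Gly) → GAU (Asp) — missense.
Codon 6: UAU (Tyr) → UAG (Stop) — nonsense.
Synonymous: 1 of 5.

1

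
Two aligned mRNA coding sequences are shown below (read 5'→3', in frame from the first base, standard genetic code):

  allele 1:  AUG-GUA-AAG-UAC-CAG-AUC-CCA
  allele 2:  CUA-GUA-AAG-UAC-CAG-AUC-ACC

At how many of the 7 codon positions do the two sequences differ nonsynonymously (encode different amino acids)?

2

Codon 1: AUG Met / CUA Leu — nonsynonymous.
Codon 2: GUA Val / GUA Val — identical.
Codon 3: AAG Lys / AAG Lys — identical.
Codon 4: UAC Tyr / UAC Tyr — identical.
Codon 5: CAG Gln / CAG Gln — identical.
Codon 6: AUC Ile / AUC Ile — identical.
Codon 7: CCA Pro / ACC Thr — nonsynonymous.
Nonsynonymous differences: 2.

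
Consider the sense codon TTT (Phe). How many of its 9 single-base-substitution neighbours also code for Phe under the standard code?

Position 1: none → 0 synonymous.
Position 2: none → 0 synonymous.
Position 3: TTC → 1 synonymous.
Total: 0 + 0 + 1 = 1.

1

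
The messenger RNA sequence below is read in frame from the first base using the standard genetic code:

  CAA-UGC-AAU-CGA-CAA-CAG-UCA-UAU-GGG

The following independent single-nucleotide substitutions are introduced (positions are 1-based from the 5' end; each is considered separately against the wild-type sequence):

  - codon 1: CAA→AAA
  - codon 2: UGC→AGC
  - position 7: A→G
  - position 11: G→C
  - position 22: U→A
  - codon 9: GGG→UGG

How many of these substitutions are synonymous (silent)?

Codon 1: CAA (Gln) → AAA (Lys) — missense.
Codon 2: UGC (Cys) → AGC (Ser) — missense.
Codon 3: AAU (Asn) → GAU (Asp) — missense.
Codon 4: CGA (Arg) → CCA (Pro) — missense.
Codon 8: UAU (Tyr) → AAU (Asn) — missense.
Codon 9: GGG (Gly) → UGG (Trp) — missense.
Synonymous: 0 of 6.

0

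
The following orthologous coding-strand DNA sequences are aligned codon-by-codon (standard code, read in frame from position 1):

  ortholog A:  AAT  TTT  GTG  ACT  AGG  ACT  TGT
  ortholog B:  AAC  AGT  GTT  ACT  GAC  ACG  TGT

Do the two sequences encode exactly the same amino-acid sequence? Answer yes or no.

no

Codon 1: AAT Asn / AAC Asn — synonymous.
Codon 2: TTT Phe / AGT Ser — nonsynonymous.
Codon 3: GTG Val / GTT Val — synonymous.
Codon 4: ACT Thr / ACT Thr — identical.
Codon 5: AGG Arg / GAC Asp — nonsynonymous.
Codon 6: ACT Thr / ACG Thr — synonymous.
Codon 7: TGT Cys / TGT Cys — identical.
Nonsynonymous differences: 2 → different protein.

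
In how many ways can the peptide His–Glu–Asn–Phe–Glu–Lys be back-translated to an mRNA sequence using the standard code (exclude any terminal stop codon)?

His: 2 codons.
Glu: 2 codons.
Asn: 2 codons.
Phe: 2 codons.
Glu: 2 codons.
Lys: 2 codons.
2 × 2 × 2 × 2 × 2 × 2 = 64.

64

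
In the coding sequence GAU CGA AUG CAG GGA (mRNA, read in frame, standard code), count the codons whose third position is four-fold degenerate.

Codon 1 GAU (Asp): third position 2-fold.
Codon 2 CGA (Arg): third position 4-fold.
Codon 3 AUG (Met): third position 1-fold.
Codon 4 CAG (Gln): third position 2-fold.
Codon 5 GGA (Gly): third position 4-fold.
Four-fold degenerate third positions: 2.

2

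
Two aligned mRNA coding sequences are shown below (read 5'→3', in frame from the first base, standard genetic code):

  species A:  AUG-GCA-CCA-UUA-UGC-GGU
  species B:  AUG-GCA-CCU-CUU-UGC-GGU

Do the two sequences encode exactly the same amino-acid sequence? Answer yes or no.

yes

Codon 1: AUG Met / AUG Met — identical.
Codon 2: GCA Ala / GCA Ala — identical.
Codon 3: CCA Pro / CCU Pro — synonymous.
Codon 4: UUA Leu / CUU Leu — synonymous.
Codon 5: UGC Cys / UGC Cys — identical.
Codon 6: GGU Gly / GGU Gly — identical.
Nonsynonymous differences: 0 → same protein.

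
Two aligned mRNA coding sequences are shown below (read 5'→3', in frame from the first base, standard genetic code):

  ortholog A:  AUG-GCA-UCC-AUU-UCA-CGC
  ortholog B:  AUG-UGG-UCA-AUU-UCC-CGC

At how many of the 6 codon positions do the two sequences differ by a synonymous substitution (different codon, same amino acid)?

Codon 1: AUG Met / AUG Met — identical.
Codon 2: GCA Ala / UGG Trp — nonsynonymous.
Codon 3: UCC Ser / UCA Ser — synonymous.
Codon 4: AUU Ile / AUU Ile — identical.
Codon 5: UCA Ser / UCC Ser — synonymous.
Codon 6: CGC Arg / CGC Arg — identical.
Synonymous differences: 2.

2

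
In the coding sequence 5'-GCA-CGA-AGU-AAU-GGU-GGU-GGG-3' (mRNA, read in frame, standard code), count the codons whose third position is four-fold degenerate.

5

Codon 1 GCA (Ala): third position 4-fold.
Codon 2 CGA (Arg): third position 4-fold.
Codon 3 AGU (Ser): third position 2-fold.
Codon 4 AAU (Asn): third position 2-fold.
Codon 5 GGU (Gly): third position 4-fold.
Codon 6 GGU (Gly): third position 4-fold.
Codon 7 GGG (Gly): third position 4-fold.
Four-fold degenerate third positions: 5.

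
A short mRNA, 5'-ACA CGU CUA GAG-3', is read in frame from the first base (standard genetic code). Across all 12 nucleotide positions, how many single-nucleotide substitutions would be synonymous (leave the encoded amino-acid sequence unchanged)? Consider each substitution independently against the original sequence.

11

Codon 1 (ACA, Thr): 3 synonymous substitutions.
Codon 2 (CGU, Arg): 3 synonymous substitutions.
Codon 3 (CUA, Leu): 4 synonymous substitutions.
Codon 4 (GAG, Glu): 1 synonymous substitution.
Total: 3 + 3 + 4 + 1 = 11.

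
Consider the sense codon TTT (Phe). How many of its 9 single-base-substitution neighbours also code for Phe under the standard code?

Position 1: none → 0 synonymous.
Position 2: none → 0 synonymous.
Position 3: TTC → 1 synonymous.
Total: 0 + 0 + 1 = 1.

1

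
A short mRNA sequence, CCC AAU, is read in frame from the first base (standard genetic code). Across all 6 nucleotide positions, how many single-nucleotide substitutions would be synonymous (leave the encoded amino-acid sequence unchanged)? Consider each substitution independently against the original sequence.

4

Codon 1 (CCC, Pro): 3 synonymous substitutions.
Codon 2 (AAU, Asn): 1 synonymous substitution.
Total: 3 + 1 = 4.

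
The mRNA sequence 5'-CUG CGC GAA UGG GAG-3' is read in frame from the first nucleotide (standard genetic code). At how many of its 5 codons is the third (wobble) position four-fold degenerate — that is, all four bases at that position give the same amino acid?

Codon 1 CUG (Leu): third position 4-fold.
Codon 2 CGC (Arg): third position 4-fold.
Codon 3 GAA (Glu): third position 2-fold.
Codon 4 UGG (Trp): third position 1-fold.
Codon 5 GAG (Glu): third position 2-fold.
Four-fold degenerate third positions: 2.

2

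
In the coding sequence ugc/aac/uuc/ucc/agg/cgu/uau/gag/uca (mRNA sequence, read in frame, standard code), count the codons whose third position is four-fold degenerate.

Codon 1 UGC (Cys): third position 2-fold.
Codon 2 AAC (Asn): third position 2-fold.
Codon 3 UUC (Phe): third position 2-fold.
Codon 4 UCC (Ser): third position 4-fold.
Codon 5 AGG (Arg): third position 2-fold.
Codon 6 CGU (Arg): third position 4-fold.
Codon 7 UAU (Tyr): third position 2-fold.
Codon 8 GAG (Glu): third position 2-fold.
Codon 9 UCA (Ser): third position 4-fold.
Four-fold degenerate third positions: 3.

3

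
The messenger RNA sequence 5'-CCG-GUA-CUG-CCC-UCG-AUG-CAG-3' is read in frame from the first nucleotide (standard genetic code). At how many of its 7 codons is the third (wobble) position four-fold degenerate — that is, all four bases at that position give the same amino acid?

Codon 1 CCG (Pro): third position 4-fold.
Codon 2 GUA (Val): third position 4-fold.
Codon 3 CUG (Leu): third position 4-fold.
Codon 4 CCC (Pro): third position 4-fold.
Codon 5 UCG (Ser): third position 4-fold.
Codon 6 AUG (Met): third position 1-fold.
Codon 7 CAG (Gln): third position 2-fold.
Four-fold degenerate third positions: 5.

5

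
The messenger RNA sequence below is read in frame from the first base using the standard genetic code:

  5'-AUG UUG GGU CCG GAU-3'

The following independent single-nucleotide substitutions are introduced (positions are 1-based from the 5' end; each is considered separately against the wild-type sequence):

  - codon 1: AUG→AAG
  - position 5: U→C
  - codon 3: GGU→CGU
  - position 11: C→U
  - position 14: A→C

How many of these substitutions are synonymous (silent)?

Codon 1: AUG (Met) → AAG (Lys) — missense.
Codon 2: UUG (Leu) → UCG (Ser) — missense.
Codon 3: GGU (Gly) → CGU (Arg) — missense.
Codon 4: CCG (Pro) → CUG (Leu) — missense.
Codon 5: GAU (Asp) → GCU (Ala) — missense.
Synonymous: 0 of 5.

0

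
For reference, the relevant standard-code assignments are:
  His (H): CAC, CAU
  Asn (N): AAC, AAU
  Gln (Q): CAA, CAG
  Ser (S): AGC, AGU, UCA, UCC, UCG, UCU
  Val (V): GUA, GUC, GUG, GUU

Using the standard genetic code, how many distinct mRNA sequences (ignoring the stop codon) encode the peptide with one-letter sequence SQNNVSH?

Ser: 6 codons.
Gln: 2 codons.
Asn: 2 codons.
Asn: 2 codons.
Val: 4 codons.
Ser: 6 codons.
His: 2 codons.
6 × 2 × 2 × 2 × 4 × 6 × 2 = 2304.

2304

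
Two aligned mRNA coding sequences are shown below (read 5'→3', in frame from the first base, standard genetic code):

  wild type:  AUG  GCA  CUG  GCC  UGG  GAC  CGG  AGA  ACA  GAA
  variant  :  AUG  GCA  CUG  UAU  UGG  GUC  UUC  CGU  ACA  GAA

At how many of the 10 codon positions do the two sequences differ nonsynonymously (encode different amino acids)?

3

Codon 1: AUG Met / AUG Met — identical.
Codon 2: GCA Ala / GCA Ala — identical.
Codon 3: CUG Leu / CUG Leu — identical.
Codon 4: GCC Ala / UAU Tyr — nonsynonymous.
Codon 5: UGG Trp / UGG Trp — identical.
Codon 6: GAC Asp / GUC Val — nonsynonymous.
Codon 7: CGG Arg / UUC Phe — nonsynonymous.
Codon 8: AGA Arg / CGU Arg — synonymous.
Codon 9: ACA Thr / ACA Thr — identical.
Codon 10: GAA Glu / GAA Glu — identical.
Nonsynonymous differences: 3.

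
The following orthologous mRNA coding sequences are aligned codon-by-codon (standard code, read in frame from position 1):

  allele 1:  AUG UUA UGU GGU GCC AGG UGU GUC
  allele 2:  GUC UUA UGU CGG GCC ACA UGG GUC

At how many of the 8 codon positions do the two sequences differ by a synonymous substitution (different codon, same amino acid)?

0

Codon 1: AUG Met / GUC Val — nonsynonymous.
Codon 2: UUA Leu / UUA Leu — identical.
Codon 3: UGU Cys / UGU Cys — identical.
Codon 4: GGU Gly / CGG Arg — nonsynonymous.
Codon 5: GCC Ala / GCC Ala — identical.
Codon 6: AGG Arg / ACA Thr — nonsynonymous.
Codon 7: UGU Cys / UGG Trp — nonsynonymous.
Codon 8: GUC Val / GUC Val — identical.
Synonymous differences: 0.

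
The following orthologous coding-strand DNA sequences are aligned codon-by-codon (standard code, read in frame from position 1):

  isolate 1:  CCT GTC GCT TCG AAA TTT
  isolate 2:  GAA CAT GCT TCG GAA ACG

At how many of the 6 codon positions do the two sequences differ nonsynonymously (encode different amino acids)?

Codon 1: CCT Pro / GAA Glu — nonsynonymous.
Codon 2: GTC Val / CAT His — nonsynonymous.
Codon 3: GCT Ala / GCT Ala — identical.
Codon 4: TCG Ser / TCG Ser — identical.
Codon 5: AAA Lys / GAA Glu — nonsynonymous.
Codon 6: TTT Phe / ACG Thr — nonsynonymous.
Nonsynonymous differences: 4.

4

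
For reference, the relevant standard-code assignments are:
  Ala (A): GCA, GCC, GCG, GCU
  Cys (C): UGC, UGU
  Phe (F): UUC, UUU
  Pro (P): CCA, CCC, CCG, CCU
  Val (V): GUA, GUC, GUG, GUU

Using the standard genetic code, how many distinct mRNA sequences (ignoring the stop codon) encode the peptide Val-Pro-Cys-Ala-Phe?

Val: 4 codons.
Pro: 4 codons.
Cys: 2 codons.
Ala: 4 codons.
Phe: 2 codons.
4 × 4 × 2 × 4 × 2 = 256.

256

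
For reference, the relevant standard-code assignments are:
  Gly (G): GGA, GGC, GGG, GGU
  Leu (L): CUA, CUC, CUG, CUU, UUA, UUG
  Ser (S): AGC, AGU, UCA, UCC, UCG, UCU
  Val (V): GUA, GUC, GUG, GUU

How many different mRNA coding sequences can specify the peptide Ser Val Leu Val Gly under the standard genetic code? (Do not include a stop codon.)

2304

Ser: 6 codons.
Val: 4 codons.
Leu: 6 codons.
Val: 4 codons.
Gly: 4 codons.
6 × 4 × 6 × 4 × 4 = 2304.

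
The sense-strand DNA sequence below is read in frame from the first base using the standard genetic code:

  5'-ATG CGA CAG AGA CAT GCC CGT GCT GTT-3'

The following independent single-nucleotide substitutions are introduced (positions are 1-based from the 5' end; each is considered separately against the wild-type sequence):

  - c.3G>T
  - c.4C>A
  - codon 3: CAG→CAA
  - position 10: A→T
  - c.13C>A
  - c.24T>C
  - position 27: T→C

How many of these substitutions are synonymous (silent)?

4

Codon 1: ATG (Met) → ATT (Ile) — missense.
Codon 2: CGA (Arg) → AGA (Arg) — synonymous.
Codon 3: CAG (Gln) → CAA (Gln) — synonymous.
Codon 4: AGA (Arg) → TGA (Stop) — nonsense.
Codon 5: CAT (His) → AAT (Asn) — missense.
Codon 8: GCT (Ala) → GCC (Ala) — synonymous.
Codon 9: GTT (Val) → GTC (Val) — synonymous.
Synonymous: 4 of 7.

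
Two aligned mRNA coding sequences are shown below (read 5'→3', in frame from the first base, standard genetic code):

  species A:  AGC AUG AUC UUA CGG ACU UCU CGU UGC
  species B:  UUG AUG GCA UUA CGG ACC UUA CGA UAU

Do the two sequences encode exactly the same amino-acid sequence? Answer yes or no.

Codon 1: AGC Ser / UUG Leu — nonsynonymous.
Codon 2: AUG Met / AUG Met — identical.
Codon 3: AUC Ile / GCA Ala — nonsynonymous.
Codon 4: UUA Leu / UUA Leu — identical.
Codon 5: CGG Arg / CGG Arg — identical.
Codon 6: ACU Thr / ACC Thr — synonymous.
Codon 7: UCU Ser / UUA Leu — nonsynonymous.
Codon 8: CGU Arg / CGA Arg — synonymous.
Codon 9: UGC Cys / UAU Tyr — nonsynonymous.
Nonsynonymous differences: 4 → different protein.

no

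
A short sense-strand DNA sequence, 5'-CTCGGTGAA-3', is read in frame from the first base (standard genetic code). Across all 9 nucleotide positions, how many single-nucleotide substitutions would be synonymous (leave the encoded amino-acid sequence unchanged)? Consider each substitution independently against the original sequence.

7

Codon 1 (CTC, Leu): 3 synonymous substitutions.
Codon 2 (GGT, Gly): 3 synonymous substitutions.
Codon 3 (GAA, Glu): 1 synonymous substitution.
Total: 3 + 3 + 1 = 7.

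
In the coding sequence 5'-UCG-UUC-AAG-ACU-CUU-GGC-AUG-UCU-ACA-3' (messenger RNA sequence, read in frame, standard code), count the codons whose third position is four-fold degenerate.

Codon 1 UCG (Ser): third position 4-fold.
Codon 2 UUC (Phe): third position 2-fold.
Codon 3 AAG (Lys): third position 2-fold.
Codon 4 ACU (Thr): third position 4-fold.
Codon 5 CUU (Leu): third position 4-fold.
Codon 6 GGC (Gly): third position 4-fold.
Codon 7 AUG (Met): third position 1-fold.
Codon 8 UCU (Ser): third position 4-fold.
Codon 9 ACA (Thr): third position 4-fold.
Four-fold degenerate third positions: 6.

6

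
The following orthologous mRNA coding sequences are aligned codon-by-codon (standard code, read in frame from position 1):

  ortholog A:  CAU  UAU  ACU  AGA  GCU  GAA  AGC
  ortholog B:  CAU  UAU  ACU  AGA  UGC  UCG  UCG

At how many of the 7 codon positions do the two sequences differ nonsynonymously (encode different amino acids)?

2

Codon 1: CAU His / CAU His — identical.
Codon 2: UAU Tyr / UAU Tyr — identical.
Codon 3: ACU Thr / ACU Thr — identical.
Codon 4: AGA Arg / AGA Arg — identical.
Codon 5: GCU Ala / UGC Cys — nonsynonymous.
Codon 6: GAA Glu / UCG Ser — nonsynonymous.
Codon 7: AGC Ser / UCG Ser — synonymous.
Nonsynonymous differences: 2.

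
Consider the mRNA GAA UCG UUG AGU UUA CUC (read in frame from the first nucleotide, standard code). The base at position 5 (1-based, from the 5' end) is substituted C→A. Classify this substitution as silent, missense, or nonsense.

nonsense

Position 5 falls in codon 2: UCG → Ser.
After the substitution the codon is UAG → Stop.
The new codon is a stop codon, so this is a nonsense mutation.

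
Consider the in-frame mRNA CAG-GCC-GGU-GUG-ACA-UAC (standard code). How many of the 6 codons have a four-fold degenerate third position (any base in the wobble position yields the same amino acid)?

Codon 1 CAG (Gln): third position 2-fold.
Codon 2 GCC (Ala): third position 4-fold.
Codon 3 GGU (Gly): third position 4-fold.
Codon 4 GUG (Val): third position 4-fold.
Codon 5 ACA (Thr): third position 4-fold.
Codon 6 UAC (Tyr): third position 2-fold.
Four-fold degenerate third positions: 4.

4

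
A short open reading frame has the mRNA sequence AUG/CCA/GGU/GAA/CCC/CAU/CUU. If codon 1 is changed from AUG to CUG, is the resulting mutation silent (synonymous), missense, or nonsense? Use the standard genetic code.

missense

Position 1 falls in codon 1: AUG → Met.
After the substitution the codon is CUG → Leu.
Met ≠ Leu, so this is a missense mutation.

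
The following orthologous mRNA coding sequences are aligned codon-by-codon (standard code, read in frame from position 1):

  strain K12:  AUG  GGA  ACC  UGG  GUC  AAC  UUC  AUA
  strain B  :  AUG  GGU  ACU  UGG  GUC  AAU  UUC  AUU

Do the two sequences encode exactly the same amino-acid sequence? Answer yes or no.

Codon 1: AUG Met / AUG Met — identical.
Codon 2: GGA Gly / GGU Gly — synonymous.
Codon 3: ACC Thr / ACU Thr — synonymous.
Codon 4: UGG Trp / UGG Trp — identical.
Codon 5: GUC Val / GUC Val — identical.
Codon 6: AAC Asn / AAU Asn — synonymous.
Codon 7: UUC Phe / UUC Phe — identical.
Codon 8: AUA Ile / AUU Ile — synonymous.
Nonsynonymous differences: 0 → same protein.

yes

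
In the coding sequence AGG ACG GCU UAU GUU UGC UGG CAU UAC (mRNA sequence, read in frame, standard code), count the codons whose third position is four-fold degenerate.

Codon 1 AGG (Arg): third position 2-fold.
Codon 2 ACG (Thr): third position 4-fold.
Codon 3 GCU (Ala): third position 4-fold.
Codon 4 UAU (Tyr): third position 2-fold.
Codon 5 GUU (Val): third position 4-fold.
Codon 6 UGC (Cys): third position 2-fold.
Codon 7 UGG (Trp): third position 1-fold.
Codon 8 CAU (His): third position 2-fold.
Codon 9 UAC (Tyr): third position 2-fold.
Four-fold degenerate third positions: 3.

3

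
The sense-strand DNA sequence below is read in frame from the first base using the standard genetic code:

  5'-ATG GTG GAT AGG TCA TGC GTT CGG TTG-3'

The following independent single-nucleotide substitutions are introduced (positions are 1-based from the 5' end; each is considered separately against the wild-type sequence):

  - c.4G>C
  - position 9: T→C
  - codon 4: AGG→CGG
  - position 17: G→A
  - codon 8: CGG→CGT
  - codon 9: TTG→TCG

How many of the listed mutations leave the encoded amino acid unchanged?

3

Codon 2: GTG (Val) → CTG (Leu) — missense.
Codon 3: GAT (Asp) → GAC (Asp) — synonymous.
Codon 4: AGG (Arg) → CGG (Arg) — synonymous.
Codon 6: TGC (Cys) → TAC (Tyr) — missense.
Codon 8: CGG (Arg) → CGT (Arg) — synonymous.
Codon 9: TTG (Leu) → TCG (Ser) — missense.
Synonymous: 3 of 6.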